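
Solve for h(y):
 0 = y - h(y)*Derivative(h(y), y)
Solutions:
 h(y) = -sqrt(C1 + y^2)
 h(y) = sqrt(C1 + y^2)


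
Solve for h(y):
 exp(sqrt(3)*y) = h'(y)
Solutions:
 h(y) = C1 + sqrt(3)*exp(sqrt(3)*y)/3


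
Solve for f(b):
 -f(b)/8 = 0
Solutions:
 f(b) = 0


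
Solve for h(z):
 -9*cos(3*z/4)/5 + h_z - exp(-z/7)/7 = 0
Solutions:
 h(z) = C1 + 12*sin(3*z/4)/5 - 1/exp(z)^(1/7)


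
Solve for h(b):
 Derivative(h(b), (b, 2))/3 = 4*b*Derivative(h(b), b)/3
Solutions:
 h(b) = C1 + C2*erfi(sqrt(2)*b)


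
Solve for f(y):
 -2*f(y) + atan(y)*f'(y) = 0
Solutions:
 f(y) = C1*exp(2*Integral(1/atan(y), y))


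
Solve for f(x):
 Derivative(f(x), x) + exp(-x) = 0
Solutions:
 f(x) = C1 + exp(-x)


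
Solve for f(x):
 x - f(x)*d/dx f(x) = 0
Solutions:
 f(x) = -sqrt(C1 + x^2)
 f(x) = sqrt(C1 + x^2)


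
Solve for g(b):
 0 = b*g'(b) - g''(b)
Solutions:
 g(b) = C1 + C2*erfi(sqrt(2)*b/2)


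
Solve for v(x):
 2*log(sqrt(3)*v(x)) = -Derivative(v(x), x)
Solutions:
 Integral(1/(2*log(_y) + log(3)), (_y, v(x))) = C1 - x


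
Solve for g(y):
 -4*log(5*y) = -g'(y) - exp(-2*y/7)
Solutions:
 g(y) = C1 + 4*y*log(y) + 4*y*(-1 + log(5)) + 7*exp(-2*y/7)/2


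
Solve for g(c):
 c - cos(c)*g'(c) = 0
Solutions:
 g(c) = C1 + Integral(c/cos(c), c)


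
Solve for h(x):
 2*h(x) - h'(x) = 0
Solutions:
 h(x) = C1*exp(2*x)


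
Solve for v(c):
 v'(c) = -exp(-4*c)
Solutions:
 v(c) = C1 + exp(-4*c)/4


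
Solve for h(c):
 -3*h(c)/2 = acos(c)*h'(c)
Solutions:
 h(c) = C1*exp(-3*Integral(1/acos(c), c)/2)


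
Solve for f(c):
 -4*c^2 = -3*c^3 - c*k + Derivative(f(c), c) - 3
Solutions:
 f(c) = C1 + 3*c^4/4 - 4*c^3/3 + c^2*k/2 + 3*c


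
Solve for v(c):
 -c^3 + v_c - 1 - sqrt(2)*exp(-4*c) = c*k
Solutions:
 v(c) = C1 + c^4/4 + c^2*k/2 + c - sqrt(2)*exp(-4*c)/4


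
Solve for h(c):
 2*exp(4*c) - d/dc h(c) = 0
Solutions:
 h(c) = C1 + exp(4*c)/2


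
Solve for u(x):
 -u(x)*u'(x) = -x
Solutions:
 u(x) = -sqrt(C1 + x^2)
 u(x) = sqrt(C1 + x^2)


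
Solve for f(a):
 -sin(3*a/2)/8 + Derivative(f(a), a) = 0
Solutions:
 f(a) = C1 - cos(3*a/2)/12


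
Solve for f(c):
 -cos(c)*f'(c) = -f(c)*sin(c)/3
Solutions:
 f(c) = C1/cos(c)^(1/3)


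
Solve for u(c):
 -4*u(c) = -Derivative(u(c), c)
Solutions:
 u(c) = C1*exp(4*c)


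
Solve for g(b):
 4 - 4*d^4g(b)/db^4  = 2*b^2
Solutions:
 g(b) = C1 + C2*b + C3*b^2 + C4*b^3 - b^6/720 + b^4/24


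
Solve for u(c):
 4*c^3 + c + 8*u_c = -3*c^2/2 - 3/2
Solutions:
 u(c) = C1 - c^4/8 - c^3/16 - c^2/16 - 3*c/16


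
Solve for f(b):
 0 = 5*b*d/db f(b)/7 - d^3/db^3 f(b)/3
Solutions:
 f(b) = C1 + Integral(C2*airyai(15^(1/3)*7^(2/3)*b/7) + C3*airybi(15^(1/3)*7^(2/3)*b/7), b)


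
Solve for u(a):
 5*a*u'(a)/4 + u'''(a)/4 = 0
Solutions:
 u(a) = C1 + Integral(C2*airyai(-5^(1/3)*a) + C3*airybi(-5^(1/3)*a), a)


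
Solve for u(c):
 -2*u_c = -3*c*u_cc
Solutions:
 u(c) = C1 + C2*c^(5/3)


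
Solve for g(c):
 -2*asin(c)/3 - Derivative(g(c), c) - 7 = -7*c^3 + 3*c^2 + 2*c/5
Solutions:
 g(c) = C1 + 7*c^4/4 - c^3 - c^2/5 - 2*c*asin(c)/3 - 7*c - 2*sqrt(1 - c^2)/3


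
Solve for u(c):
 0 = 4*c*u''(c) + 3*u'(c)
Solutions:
 u(c) = C1 + C2*c^(1/4)


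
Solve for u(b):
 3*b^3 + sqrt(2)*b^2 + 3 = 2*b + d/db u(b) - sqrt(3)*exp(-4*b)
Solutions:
 u(b) = C1 + 3*b^4/4 + sqrt(2)*b^3/3 - b^2 + 3*b - sqrt(3)*exp(-4*b)/4


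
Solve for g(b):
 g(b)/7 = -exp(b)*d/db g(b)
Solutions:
 g(b) = C1*exp(exp(-b)/7)


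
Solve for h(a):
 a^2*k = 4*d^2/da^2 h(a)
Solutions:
 h(a) = C1 + C2*a + a^4*k/48


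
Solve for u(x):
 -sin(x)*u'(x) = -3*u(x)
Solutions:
 u(x) = C1*(cos(x) - 1)^(3/2)/(cos(x) + 1)^(3/2)


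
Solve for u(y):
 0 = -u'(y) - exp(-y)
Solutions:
 u(y) = C1 + exp(-y)


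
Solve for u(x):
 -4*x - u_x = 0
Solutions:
 u(x) = C1 - 2*x^2


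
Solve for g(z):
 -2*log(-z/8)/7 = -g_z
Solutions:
 g(z) = C1 + 2*z*log(-z)/7 + 2*z*(-3*log(2) - 1)/7


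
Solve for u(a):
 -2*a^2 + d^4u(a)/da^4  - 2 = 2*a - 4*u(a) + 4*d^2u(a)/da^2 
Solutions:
 u(a) = a^2/2 + a/2 + (C1 + C2*a)*exp(-sqrt(2)*a) + (C3 + C4*a)*exp(sqrt(2)*a) + 3/2


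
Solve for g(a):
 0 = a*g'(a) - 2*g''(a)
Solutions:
 g(a) = C1 + C2*erfi(a/2)


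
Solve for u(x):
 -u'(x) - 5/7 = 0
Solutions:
 u(x) = C1 - 5*x/7


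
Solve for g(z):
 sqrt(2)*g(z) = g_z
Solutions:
 g(z) = C1*exp(sqrt(2)*z)


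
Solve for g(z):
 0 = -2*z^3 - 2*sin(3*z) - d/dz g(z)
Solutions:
 g(z) = C1 - z^4/2 + 2*cos(3*z)/3


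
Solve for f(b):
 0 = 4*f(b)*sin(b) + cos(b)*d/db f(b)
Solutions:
 f(b) = C1*cos(b)^4


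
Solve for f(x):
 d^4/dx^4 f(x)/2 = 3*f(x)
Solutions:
 f(x) = C1*exp(-6^(1/4)*x) + C2*exp(6^(1/4)*x) + C3*sin(6^(1/4)*x) + C4*cos(6^(1/4)*x)


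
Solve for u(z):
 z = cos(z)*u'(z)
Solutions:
 u(z) = C1 + Integral(z/cos(z), z)


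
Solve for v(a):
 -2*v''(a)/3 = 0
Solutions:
 v(a) = C1 + C2*a


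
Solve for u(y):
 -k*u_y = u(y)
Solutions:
 u(y) = C1*exp(-y/k)


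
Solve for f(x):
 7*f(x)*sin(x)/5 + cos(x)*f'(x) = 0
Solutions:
 f(x) = C1*cos(x)^(7/5)


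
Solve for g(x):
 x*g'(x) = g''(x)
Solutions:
 g(x) = C1 + C2*erfi(sqrt(2)*x/2)


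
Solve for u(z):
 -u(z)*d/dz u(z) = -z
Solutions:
 u(z) = -sqrt(C1 + z^2)
 u(z) = sqrt(C1 + z^2)


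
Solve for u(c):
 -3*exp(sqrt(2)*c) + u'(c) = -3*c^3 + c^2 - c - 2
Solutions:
 u(c) = C1 - 3*c^4/4 + c^3/3 - c^2/2 - 2*c + 3*sqrt(2)*exp(sqrt(2)*c)/2


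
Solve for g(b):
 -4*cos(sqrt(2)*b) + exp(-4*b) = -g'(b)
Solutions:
 g(b) = C1 + 2*sqrt(2)*sin(sqrt(2)*b) + exp(-4*b)/4


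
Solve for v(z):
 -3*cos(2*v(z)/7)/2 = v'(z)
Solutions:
 3*z/2 - 7*log(sin(2*v(z)/7) - 1)/4 + 7*log(sin(2*v(z)/7) + 1)/4 = C1


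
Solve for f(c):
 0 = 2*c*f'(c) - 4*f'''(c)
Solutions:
 f(c) = C1 + Integral(C2*airyai(2^(2/3)*c/2) + C3*airybi(2^(2/3)*c/2), c)


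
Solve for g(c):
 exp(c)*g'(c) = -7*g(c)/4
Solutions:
 g(c) = C1*exp(7*exp(-c)/4)


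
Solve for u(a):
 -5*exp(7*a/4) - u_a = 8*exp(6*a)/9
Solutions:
 u(a) = C1 - 20*exp(7*a/4)/7 - 4*exp(6*a)/27


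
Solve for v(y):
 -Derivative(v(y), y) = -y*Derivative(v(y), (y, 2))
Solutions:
 v(y) = C1 + C2*y^2


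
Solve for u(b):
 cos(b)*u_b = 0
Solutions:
 u(b) = C1


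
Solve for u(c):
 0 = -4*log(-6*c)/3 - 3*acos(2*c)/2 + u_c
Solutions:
 u(c) = C1 + 4*c*log(-c)/3 + 3*c*acos(2*c)/2 - 4*c/3 + 4*c*log(6)/3 - 3*sqrt(1 - 4*c^2)/4


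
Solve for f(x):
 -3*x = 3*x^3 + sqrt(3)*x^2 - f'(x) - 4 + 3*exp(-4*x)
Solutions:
 f(x) = C1 + 3*x^4/4 + sqrt(3)*x^3/3 + 3*x^2/2 - 4*x - 3*exp(-4*x)/4


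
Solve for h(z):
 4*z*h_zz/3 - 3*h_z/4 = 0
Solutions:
 h(z) = C1 + C2*z^(25/16)


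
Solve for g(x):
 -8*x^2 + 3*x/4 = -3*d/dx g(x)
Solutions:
 g(x) = C1 + 8*x^3/9 - x^2/8


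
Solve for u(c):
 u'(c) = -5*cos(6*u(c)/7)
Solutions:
 5*c - 7*log(sin(6*u(c)/7) - 1)/12 + 7*log(sin(6*u(c)/7) + 1)/12 = C1


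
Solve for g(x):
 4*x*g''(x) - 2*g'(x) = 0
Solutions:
 g(x) = C1 + C2*x^(3/2)


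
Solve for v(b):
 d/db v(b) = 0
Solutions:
 v(b) = C1


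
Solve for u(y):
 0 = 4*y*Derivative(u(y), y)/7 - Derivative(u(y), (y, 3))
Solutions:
 u(y) = C1 + Integral(C2*airyai(14^(2/3)*y/7) + C3*airybi(14^(2/3)*y/7), y)


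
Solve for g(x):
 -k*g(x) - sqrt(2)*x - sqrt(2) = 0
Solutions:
 g(x) = sqrt(2)*(-x - 1)/k


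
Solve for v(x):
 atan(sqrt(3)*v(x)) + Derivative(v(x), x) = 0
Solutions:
 Integral(1/atan(sqrt(3)*_y), (_y, v(x))) = C1 - x


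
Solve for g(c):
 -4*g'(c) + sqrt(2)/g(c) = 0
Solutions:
 g(c) = -sqrt(C1 + 2*sqrt(2)*c)/2
 g(c) = sqrt(C1 + 2*sqrt(2)*c)/2


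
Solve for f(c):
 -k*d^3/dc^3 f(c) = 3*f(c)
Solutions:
 f(c) = C1*exp(3^(1/3)*c*(-1/k)^(1/3)) + C2*exp(c*(-1/k)^(1/3)*(-3^(1/3) + 3^(5/6)*I)/2) + C3*exp(-c*(-1/k)^(1/3)*(3^(1/3) + 3^(5/6)*I)/2)


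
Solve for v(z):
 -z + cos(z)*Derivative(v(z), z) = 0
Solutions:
 v(z) = C1 + Integral(z/cos(z), z)


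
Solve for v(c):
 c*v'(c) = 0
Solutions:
 v(c) = C1


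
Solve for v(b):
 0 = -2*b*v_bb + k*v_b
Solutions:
 v(b) = C1 + b^(re(k)/2 + 1)*(C2*sin(log(b)*Abs(im(k))/2) + C3*cos(log(b)*im(k)/2))


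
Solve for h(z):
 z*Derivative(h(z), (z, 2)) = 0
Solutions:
 h(z) = C1 + C2*z


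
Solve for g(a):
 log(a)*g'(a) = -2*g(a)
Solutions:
 g(a) = C1*exp(-2*li(a))


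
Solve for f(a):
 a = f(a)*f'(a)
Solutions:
 f(a) = -sqrt(C1 + a^2)
 f(a) = sqrt(C1 + a^2)


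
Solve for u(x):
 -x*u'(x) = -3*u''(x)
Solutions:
 u(x) = C1 + C2*erfi(sqrt(6)*x/6)


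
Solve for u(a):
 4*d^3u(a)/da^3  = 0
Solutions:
 u(a) = C1 + C2*a + C3*a^2


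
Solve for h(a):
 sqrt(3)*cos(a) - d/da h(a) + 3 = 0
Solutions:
 h(a) = C1 + 3*a + sqrt(3)*sin(a)


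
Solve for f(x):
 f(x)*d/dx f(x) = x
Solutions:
 f(x) = -sqrt(C1 + x^2)
 f(x) = sqrt(C1 + x^2)


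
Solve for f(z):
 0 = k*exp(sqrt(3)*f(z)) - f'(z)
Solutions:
 f(z) = sqrt(3)*(2*log(-1/(C1 + k*z)) - log(3))/6


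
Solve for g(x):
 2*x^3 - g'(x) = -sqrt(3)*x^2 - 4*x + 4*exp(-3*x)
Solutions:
 g(x) = C1 + x^4/2 + sqrt(3)*x^3/3 + 2*x^2 + 4*exp(-3*x)/3


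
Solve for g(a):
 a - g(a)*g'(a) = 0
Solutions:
 g(a) = -sqrt(C1 + a^2)
 g(a) = sqrt(C1 + a^2)


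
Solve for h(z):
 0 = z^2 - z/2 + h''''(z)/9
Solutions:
 h(z) = C1 + C2*z + C3*z^2 + C4*z^3 - z^6/40 + 3*z^5/80


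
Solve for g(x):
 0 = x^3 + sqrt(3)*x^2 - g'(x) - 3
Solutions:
 g(x) = C1 + x^4/4 + sqrt(3)*x^3/3 - 3*x


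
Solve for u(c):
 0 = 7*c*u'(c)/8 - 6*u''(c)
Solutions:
 u(c) = C1 + C2*erfi(sqrt(42)*c/24)


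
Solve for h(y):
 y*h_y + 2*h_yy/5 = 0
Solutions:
 h(y) = C1 + C2*erf(sqrt(5)*y/2)


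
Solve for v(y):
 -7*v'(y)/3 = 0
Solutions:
 v(y) = C1


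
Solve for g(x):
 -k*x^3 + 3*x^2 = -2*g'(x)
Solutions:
 g(x) = C1 + k*x^4/8 - x^3/2


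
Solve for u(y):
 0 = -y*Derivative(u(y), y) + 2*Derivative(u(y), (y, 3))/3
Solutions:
 u(y) = C1 + Integral(C2*airyai(2^(2/3)*3^(1/3)*y/2) + C3*airybi(2^(2/3)*3^(1/3)*y/2), y)


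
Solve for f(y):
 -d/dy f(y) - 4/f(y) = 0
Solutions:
 f(y) = -sqrt(C1 - 8*y)
 f(y) = sqrt(C1 - 8*y)


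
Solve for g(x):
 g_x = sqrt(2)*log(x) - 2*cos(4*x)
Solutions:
 g(x) = C1 + sqrt(2)*x*(log(x) - 1) - sin(4*x)/2


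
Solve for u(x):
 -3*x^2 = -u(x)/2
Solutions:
 u(x) = 6*x^2


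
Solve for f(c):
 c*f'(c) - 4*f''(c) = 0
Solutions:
 f(c) = C1 + C2*erfi(sqrt(2)*c/4)


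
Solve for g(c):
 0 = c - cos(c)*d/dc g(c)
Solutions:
 g(c) = C1 + Integral(c/cos(c), c)


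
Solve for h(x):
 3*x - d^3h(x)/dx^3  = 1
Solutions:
 h(x) = C1 + C2*x + C3*x^2 + x^4/8 - x^3/6


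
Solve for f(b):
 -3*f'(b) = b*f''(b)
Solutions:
 f(b) = C1 + C2/b^2


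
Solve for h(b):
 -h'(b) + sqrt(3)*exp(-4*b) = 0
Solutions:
 h(b) = C1 - sqrt(3)*exp(-4*b)/4


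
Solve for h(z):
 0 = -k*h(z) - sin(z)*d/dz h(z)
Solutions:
 h(z) = C1*exp(k*(-log(cos(z) - 1) + log(cos(z) + 1))/2)


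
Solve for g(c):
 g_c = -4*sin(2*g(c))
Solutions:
 g(c) = pi - acos((-C1 - exp(16*c))/(C1 - exp(16*c)))/2
 g(c) = acos((-C1 - exp(16*c))/(C1 - exp(16*c)))/2


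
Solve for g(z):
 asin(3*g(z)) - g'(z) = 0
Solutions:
 Integral(1/asin(3*_y), (_y, g(z))) = C1 + z


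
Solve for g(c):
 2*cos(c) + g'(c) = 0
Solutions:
 g(c) = C1 - 2*sin(c)


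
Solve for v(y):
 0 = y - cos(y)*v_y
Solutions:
 v(y) = C1 + Integral(y/cos(y), y)


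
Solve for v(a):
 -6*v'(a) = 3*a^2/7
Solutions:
 v(a) = C1 - a^3/42


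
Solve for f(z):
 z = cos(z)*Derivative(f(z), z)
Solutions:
 f(z) = C1 + Integral(z/cos(z), z)


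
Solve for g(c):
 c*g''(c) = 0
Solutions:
 g(c) = C1 + C2*c


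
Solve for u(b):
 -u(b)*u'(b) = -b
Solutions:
 u(b) = -sqrt(C1 + b^2)
 u(b) = sqrt(C1 + b^2)


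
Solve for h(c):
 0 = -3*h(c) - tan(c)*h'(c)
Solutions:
 h(c) = C1/sin(c)^3


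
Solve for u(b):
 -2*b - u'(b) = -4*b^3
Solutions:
 u(b) = C1 + b^4 - b^2


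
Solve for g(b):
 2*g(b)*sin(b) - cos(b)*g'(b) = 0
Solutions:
 g(b) = C1/cos(b)^2


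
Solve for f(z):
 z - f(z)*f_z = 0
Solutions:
 f(z) = -sqrt(C1 + z^2)
 f(z) = sqrt(C1 + z^2)


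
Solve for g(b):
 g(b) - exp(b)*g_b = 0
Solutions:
 g(b) = C1*exp(-exp(-b))


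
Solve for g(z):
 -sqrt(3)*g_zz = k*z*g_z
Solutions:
 g(z) = Piecewise((-sqrt(2)*3^(1/4)*sqrt(pi)*C1*erf(sqrt(2)*3^(3/4)*sqrt(k)*z/6)/(2*sqrt(k)) - C2, (k > 0) | (k < 0)), (-C1*z - C2, True))


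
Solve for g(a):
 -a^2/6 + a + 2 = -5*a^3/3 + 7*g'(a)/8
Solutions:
 g(a) = C1 + 10*a^4/21 - 4*a^3/63 + 4*a^2/7 + 16*a/7


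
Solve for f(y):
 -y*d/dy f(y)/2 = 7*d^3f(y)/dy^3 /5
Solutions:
 f(y) = C1 + Integral(C2*airyai(-14^(2/3)*5^(1/3)*y/14) + C3*airybi(-14^(2/3)*5^(1/3)*y/14), y)


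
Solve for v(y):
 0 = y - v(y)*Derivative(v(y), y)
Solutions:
 v(y) = -sqrt(C1 + y^2)
 v(y) = sqrt(C1 + y^2)


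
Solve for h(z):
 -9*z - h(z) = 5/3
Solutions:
 h(z) = -9*z - 5/3


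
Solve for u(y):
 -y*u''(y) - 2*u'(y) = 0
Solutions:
 u(y) = C1 + C2/y


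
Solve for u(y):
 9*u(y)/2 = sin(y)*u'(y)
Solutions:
 u(y) = C1*(cos(y) - 1)^(1/4)*(cos(y)^2 - 2*cos(y) + 1)/((cos(y) + 1)^(1/4)*(cos(y)^2 + 2*cos(y) + 1))


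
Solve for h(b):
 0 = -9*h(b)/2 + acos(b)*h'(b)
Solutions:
 h(b) = C1*exp(9*Integral(1/acos(b), b)/2)


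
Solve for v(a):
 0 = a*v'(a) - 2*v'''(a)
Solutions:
 v(a) = C1 + Integral(C2*airyai(2^(2/3)*a/2) + C3*airybi(2^(2/3)*a/2), a)


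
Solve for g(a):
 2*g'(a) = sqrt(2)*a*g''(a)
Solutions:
 g(a) = C1 + C2*a^(1 + sqrt(2))


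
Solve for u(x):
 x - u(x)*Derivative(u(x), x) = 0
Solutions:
 u(x) = -sqrt(C1 + x^2)
 u(x) = sqrt(C1 + x^2)


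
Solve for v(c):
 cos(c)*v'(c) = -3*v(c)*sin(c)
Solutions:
 v(c) = C1*cos(c)^3


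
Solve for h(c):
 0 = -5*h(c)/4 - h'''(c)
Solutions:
 h(c) = C3*exp(-10^(1/3)*c/2) + (C1*sin(10^(1/3)*sqrt(3)*c/4) + C2*cos(10^(1/3)*sqrt(3)*c/4))*exp(10^(1/3)*c/4)


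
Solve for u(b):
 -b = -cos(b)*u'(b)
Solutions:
 u(b) = C1 + Integral(b/cos(b), b)


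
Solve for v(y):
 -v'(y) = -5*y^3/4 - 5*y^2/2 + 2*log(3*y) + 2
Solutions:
 v(y) = C1 + 5*y^4/16 + 5*y^3/6 - 2*y*log(y) - 2*y*log(3)


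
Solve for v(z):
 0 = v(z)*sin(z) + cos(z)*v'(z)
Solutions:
 v(z) = C1*cos(z)


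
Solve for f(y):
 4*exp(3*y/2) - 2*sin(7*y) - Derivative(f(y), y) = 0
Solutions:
 f(y) = C1 + 8*exp(3*y/2)/3 + 2*cos(7*y)/7


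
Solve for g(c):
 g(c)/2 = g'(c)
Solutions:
 g(c) = C1*exp(c/2)


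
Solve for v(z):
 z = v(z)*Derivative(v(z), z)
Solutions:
 v(z) = -sqrt(C1 + z^2)
 v(z) = sqrt(C1 + z^2)


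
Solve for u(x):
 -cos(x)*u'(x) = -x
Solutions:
 u(x) = C1 + Integral(x/cos(x), x)


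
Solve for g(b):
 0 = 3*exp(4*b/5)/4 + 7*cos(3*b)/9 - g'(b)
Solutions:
 g(b) = C1 + 15*exp(4*b/5)/16 + 7*sin(3*b)/27


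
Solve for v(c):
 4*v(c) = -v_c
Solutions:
 v(c) = C1*exp(-4*c)


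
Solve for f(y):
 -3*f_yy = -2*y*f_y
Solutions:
 f(y) = C1 + C2*erfi(sqrt(3)*y/3)


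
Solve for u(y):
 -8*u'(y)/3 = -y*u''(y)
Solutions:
 u(y) = C1 + C2*y^(11/3)


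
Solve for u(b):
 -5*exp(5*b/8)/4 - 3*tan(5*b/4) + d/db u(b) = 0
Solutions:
 u(b) = C1 + 2*exp(5*b/8) - 12*log(cos(5*b/4))/5


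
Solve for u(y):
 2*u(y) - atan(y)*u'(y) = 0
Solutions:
 u(y) = C1*exp(2*Integral(1/atan(y), y))


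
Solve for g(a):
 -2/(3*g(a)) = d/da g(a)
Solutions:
 g(a) = -sqrt(C1 - 12*a)/3
 g(a) = sqrt(C1 - 12*a)/3


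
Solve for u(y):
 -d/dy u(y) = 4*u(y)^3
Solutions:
 u(y) = -sqrt(2)*sqrt(-1/(C1 - 4*y))/2
 u(y) = sqrt(2)*sqrt(-1/(C1 - 4*y))/2


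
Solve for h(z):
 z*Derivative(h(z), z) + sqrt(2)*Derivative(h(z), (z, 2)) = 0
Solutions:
 h(z) = C1 + C2*erf(2^(1/4)*z/2)


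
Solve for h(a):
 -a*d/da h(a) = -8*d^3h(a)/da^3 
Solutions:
 h(a) = C1 + Integral(C2*airyai(a/2) + C3*airybi(a/2), a)


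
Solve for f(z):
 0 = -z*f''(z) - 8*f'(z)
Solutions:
 f(z) = C1 + C2/z^7


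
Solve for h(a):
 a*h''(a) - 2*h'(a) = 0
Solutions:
 h(a) = C1 + C2*a^3


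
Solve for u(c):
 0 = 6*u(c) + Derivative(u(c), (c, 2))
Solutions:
 u(c) = C1*sin(sqrt(6)*c) + C2*cos(sqrt(6)*c)


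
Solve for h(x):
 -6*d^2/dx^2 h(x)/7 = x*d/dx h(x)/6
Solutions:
 h(x) = C1 + C2*erf(sqrt(14)*x/12)


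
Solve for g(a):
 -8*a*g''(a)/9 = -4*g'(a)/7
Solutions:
 g(a) = C1 + C2*a^(23/14)


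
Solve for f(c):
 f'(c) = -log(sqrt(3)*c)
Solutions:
 f(c) = C1 - c*log(c) - c*log(3)/2 + c


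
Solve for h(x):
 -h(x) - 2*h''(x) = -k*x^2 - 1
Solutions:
 h(x) = C1*sin(sqrt(2)*x/2) + C2*cos(sqrt(2)*x/2) + k*x^2 - 4*k + 1


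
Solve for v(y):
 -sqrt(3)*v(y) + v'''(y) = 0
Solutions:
 v(y) = C3*exp(3^(1/6)*y) + (C1*sin(3^(2/3)*y/2) + C2*cos(3^(2/3)*y/2))*exp(-3^(1/6)*y/2)


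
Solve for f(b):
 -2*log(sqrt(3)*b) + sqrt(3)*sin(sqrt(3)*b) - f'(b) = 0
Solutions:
 f(b) = C1 - 2*b*log(b) - b*log(3) + 2*b - cos(sqrt(3)*b)


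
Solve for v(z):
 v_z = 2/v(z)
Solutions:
 v(z) = -sqrt(C1 + 4*z)
 v(z) = sqrt(C1 + 4*z)


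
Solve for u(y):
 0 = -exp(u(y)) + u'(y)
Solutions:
 u(y) = log(-1/(C1 + y))


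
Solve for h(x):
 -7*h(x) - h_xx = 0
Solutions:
 h(x) = C1*sin(sqrt(7)*x) + C2*cos(sqrt(7)*x)


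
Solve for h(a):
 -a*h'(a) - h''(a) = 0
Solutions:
 h(a) = C1 + C2*erf(sqrt(2)*a/2)


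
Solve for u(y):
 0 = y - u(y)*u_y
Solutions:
 u(y) = -sqrt(C1 + y^2)
 u(y) = sqrt(C1 + y^2)


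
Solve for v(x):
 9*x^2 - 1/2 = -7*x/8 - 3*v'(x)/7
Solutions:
 v(x) = C1 - 7*x^3 - 49*x^2/48 + 7*x/6


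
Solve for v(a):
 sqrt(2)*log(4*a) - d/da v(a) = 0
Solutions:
 v(a) = C1 + sqrt(2)*a*log(a) - sqrt(2)*a + 2*sqrt(2)*a*log(2)


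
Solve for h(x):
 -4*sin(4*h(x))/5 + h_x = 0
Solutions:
 -4*x/5 + log(cos(4*h(x)) - 1)/8 - log(cos(4*h(x)) + 1)/8 = C1


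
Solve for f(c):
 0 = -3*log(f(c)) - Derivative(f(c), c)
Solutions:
 li(f(c)) = C1 - 3*c


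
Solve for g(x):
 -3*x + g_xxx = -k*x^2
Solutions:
 g(x) = C1 + C2*x + C3*x^2 - k*x^5/60 + x^4/8


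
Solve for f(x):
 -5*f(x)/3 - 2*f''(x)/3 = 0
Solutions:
 f(x) = C1*sin(sqrt(10)*x/2) + C2*cos(sqrt(10)*x/2)


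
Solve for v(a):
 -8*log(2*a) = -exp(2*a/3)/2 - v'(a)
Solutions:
 v(a) = C1 + 8*a*log(a) + 8*a*(-1 + log(2)) - 3*exp(2*a/3)/4


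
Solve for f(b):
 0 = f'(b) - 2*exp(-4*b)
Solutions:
 f(b) = C1 - exp(-4*b)/2


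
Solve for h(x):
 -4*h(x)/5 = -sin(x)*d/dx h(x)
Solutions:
 h(x) = C1*(cos(x) - 1)^(2/5)/(cos(x) + 1)^(2/5)


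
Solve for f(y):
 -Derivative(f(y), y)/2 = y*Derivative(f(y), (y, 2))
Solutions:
 f(y) = C1 + C2*sqrt(y)


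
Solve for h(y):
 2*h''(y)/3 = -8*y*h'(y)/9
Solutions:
 h(y) = C1 + C2*erf(sqrt(6)*y/3)


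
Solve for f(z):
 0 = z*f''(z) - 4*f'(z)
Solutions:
 f(z) = C1 + C2*z^5


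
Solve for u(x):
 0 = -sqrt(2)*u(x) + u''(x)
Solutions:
 u(x) = C1*exp(-2^(1/4)*x) + C2*exp(2^(1/4)*x)


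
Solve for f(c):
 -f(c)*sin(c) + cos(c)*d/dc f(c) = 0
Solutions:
 f(c) = C1/cos(c)


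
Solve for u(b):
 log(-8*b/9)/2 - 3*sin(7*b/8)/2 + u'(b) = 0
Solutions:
 u(b) = C1 - b*log(-b)/2 - 3*b*log(2)/2 + b/2 + b*log(3) - 12*cos(7*b/8)/7


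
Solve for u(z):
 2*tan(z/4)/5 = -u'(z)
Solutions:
 u(z) = C1 + 8*log(cos(z/4))/5


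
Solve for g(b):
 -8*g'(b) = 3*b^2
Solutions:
 g(b) = C1 - b^3/8


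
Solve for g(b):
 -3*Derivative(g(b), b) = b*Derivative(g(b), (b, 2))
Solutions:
 g(b) = C1 + C2/b^2


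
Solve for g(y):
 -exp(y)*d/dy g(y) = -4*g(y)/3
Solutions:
 g(y) = C1*exp(-4*exp(-y)/3)


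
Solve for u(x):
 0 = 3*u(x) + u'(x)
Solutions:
 u(x) = C1*exp(-3*x)


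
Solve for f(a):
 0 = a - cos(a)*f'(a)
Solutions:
 f(a) = C1 + Integral(a/cos(a), a)


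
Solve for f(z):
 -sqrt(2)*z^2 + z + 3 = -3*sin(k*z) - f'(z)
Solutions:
 f(z) = C1 + sqrt(2)*z^3/3 - z^2/2 - 3*z + 3*cos(k*z)/k


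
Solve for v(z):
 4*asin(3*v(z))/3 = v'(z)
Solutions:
 Integral(1/asin(3*_y), (_y, v(z))) = C1 + 4*z/3


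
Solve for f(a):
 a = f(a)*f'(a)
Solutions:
 f(a) = -sqrt(C1 + a^2)
 f(a) = sqrt(C1 + a^2)


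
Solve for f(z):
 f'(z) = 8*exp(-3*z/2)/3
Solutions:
 f(z) = C1 - 16*exp(-3*z/2)/9


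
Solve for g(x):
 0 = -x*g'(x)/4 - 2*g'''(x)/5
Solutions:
 g(x) = C1 + Integral(C2*airyai(-5^(1/3)*x/2) + C3*airybi(-5^(1/3)*x/2), x)


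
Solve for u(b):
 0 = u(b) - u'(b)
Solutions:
 u(b) = C1*exp(b)


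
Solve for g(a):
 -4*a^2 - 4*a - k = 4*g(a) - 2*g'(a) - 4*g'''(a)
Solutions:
 g(a) = C1*exp(6^(1/3)*a*(-(18 + sqrt(330))^(1/3) + 6^(1/3)/(18 + sqrt(330))^(1/3))/12)*sin(2^(1/3)*3^(1/6)*a*(3*2^(1/3)/(18 + sqrt(330))^(1/3) + 3^(2/3)*(18 + sqrt(330))^(1/3))/12) + C2*exp(6^(1/3)*a*(-(18 + sqrt(330))^(1/3) + 6^(1/3)/(18 + sqrt(330))^(1/3))/12)*cos(2^(1/3)*3^(1/6)*a*(3*2^(1/3)/(18 + sqrt(330))^(1/3) + 3^(2/3)*(18 + sqrt(330))^(1/3))/12) + C3*exp(-6^(1/3)*a*(-(18 + sqrt(330))^(1/3) + 6^(1/3)/(18 + sqrt(330))^(1/3))/6) - a^2 - 2*a - k/4 - 1


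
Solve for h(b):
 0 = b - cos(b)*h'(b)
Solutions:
 h(b) = C1 + Integral(b/cos(b), b)


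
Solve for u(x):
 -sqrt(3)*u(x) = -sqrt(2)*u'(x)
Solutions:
 u(x) = C1*exp(sqrt(6)*x/2)


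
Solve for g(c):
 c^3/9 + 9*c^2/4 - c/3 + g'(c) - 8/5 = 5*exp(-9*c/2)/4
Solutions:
 g(c) = C1 - c^4/36 - 3*c^3/4 + c^2/6 + 8*c/5 - 5*exp(-9*c/2)/18


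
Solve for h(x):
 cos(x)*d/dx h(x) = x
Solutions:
 h(x) = C1 + Integral(x/cos(x), x)


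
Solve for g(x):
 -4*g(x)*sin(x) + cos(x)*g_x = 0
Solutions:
 g(x) = C1/cos(x)^4


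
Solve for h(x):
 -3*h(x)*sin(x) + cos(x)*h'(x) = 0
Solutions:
 h(x) = C1/cos(x)^3


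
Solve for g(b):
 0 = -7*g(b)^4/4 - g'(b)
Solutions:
 g(b) = 2^(2/3)*(1/(C1 + 21*b))^(1/3)
 g(b) = (-6^(2/3) - 3*2^(2/3)*3^(1/6)*I)*(1/(C1 + 7*b))^(1/3)/6
 g(b) = (-6^(2/3) + 3*2^(2/3)*3^(1/6)*I)*(1/(C1 + 7*b))^(1/3)/6


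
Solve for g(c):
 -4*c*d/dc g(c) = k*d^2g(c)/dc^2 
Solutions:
 g(c) = C1 + C2*sqrt(k)*erf(sqrt(2)*c*sqrt(1/k))


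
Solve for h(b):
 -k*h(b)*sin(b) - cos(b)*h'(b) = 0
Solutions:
 h(b) = C1*exp(k*log(cos(b)))


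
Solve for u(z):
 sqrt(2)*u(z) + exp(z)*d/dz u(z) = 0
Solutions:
 u(z) = C1*exp(sqrt(2)*exp(-z))


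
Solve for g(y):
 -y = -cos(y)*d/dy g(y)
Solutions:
 g(y) = C1 + Integral(y/cos(y), y)


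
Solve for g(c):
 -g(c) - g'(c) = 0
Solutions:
 g(c) = C1*exp(-c)


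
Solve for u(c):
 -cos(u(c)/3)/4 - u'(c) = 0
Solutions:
 c/4 - 3*log(sin(u(c)/3) - 1)/2 + 3*log(sin(u(c)/3) + 1)/2 = C1


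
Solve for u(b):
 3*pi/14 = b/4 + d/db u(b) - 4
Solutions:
 u(b) = C1 - b^2/8 + 3*pi*b/14 + 4*b


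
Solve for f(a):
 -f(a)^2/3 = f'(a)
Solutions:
 f(a) = 3/(C1 + a)


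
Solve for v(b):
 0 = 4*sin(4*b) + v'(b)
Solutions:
 v(b) = C1 + cos(4*b)


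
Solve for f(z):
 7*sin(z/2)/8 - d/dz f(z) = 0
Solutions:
 f(z) = C1 - 7*cos(z/2)/4


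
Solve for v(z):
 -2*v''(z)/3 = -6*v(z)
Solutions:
 v(z) = C1*exp(-3*z) + C2*exp(3*z)


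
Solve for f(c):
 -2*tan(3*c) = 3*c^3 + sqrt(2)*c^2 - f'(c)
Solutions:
 f(c) = C1 + 3*c^4/4 + sqrt(2)*c^3/3 - 2*log(cos(3*c))/3


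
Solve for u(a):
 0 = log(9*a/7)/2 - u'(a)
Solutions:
 u(a) = C1 + a*log(a)/2 - a*log(7)/2 - a/2 + a*log(3)


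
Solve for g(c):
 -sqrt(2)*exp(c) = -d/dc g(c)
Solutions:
 g(c) = C1 + sqrt(2)*exp(c)


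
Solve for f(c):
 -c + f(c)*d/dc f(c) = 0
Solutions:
 f(c) = -sqrt(C1 + c^2)
 f(c) = sqrt(C1 + c^2)


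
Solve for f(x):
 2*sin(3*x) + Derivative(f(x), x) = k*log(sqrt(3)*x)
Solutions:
 f(x) = C1 + k*x*(log(x) - 1) + k*x*log(3)/2 + 2*cos(3*x)/3


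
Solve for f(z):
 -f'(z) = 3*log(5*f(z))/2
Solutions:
 2*Integral(1/(log(_y) + log(5)), (_y, f(z)))/3 = C1 - z


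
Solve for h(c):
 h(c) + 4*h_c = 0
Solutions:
 h(c) = C1*exp(-c/4)


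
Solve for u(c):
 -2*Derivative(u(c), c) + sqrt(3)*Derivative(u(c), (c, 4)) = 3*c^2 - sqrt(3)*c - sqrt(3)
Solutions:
 u(c) = C1 + C4*exp(2^(1/3)*3^(5/6)*c/3) - c^3/2 + sqrt(3)*c^2/4 + sqrt(3)*c/2 + (C2*sin(6^(1/3)*c/2) + C3*cos(6^(1/3)*c/2))*exp(-2^(1/3)*3^(5/6)*c/6)


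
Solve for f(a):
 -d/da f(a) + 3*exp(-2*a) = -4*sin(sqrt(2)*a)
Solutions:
 f(a) = C1 - 2*sqrt(2)*cos(sqrt(2)*a) - 3*exp(-2*a)/2


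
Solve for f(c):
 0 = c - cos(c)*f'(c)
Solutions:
 f(c) = C1 + Integral(c/cos(c), c)


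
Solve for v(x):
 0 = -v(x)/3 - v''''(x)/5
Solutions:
 v(x) = (C1*sin(sqrt(2)*3^(3/4)*5^(1/4)*x/6) + C2*cos(sqrt(2)*3^(3/4)*5^(1/4)*x/6))*exp(-sqrt(2)*3^(3/4)*5^(1/4)*x/6) + (C3*sin(sqrt(2)*3^(3/4)*5^(1/4)*x/6) + C4*cos(sqrt(2)*3^(3/4)*5^(1/4)*x/6))*exp(sqrt(2)*3^(3/4)*5^(1/4)*x/6)


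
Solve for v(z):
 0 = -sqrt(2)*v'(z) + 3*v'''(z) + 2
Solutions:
 v(z) = C1 + C2*exp(-2^(1/4)*sqrt(3)*z/3) + C3*exp(2^(1/4)*sqrt(3)*z/3) + sqrt(2)*z


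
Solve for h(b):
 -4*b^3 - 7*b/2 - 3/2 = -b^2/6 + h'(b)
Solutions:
 h(b) = C1 - b^4 + b^3/18 - 7*b^2/4 - 3*b/2


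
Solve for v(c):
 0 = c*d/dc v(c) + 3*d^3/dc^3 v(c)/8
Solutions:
 v(c) = C1 + Integral(C2*airyai(-2*3^(2/3)*c/3) + C3*airybi(-2*3^(2/3)*c/3), c)


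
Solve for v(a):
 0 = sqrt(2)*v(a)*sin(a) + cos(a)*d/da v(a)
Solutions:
 v(a) = C1*cos(a)^(sqrt(2))


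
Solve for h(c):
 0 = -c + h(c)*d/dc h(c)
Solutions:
 h(c) = -sqrt(C1 + c^2)
 h(c) = sqrt(C1 + c^2)


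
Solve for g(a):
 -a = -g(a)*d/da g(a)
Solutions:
 g(a) = -sqrt(C1 + a^2)
 g(a) = sqrt(C1 + a^2)


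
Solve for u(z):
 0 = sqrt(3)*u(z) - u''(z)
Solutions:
 u(z) = C1*exp(-3^(1/4)*z) + C2*exp(3^(1/4)*z)


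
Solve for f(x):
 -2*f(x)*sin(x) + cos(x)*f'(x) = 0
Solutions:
 f(x) = C1/cos(x)^2


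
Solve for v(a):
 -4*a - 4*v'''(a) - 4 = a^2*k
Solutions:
 v(a) = C1 + C2*a + C3*a^2 - a^5*k/240 - a^4/24 - a^3/6


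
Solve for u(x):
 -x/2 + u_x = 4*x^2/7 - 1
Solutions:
 u(x) = C1 + 4*x^3/21 + x^2/4 - x


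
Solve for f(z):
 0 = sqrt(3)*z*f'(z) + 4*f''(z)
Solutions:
 f(z) = C1 + C2*erf(sqrt(2)*3^(1/4)*z/4)


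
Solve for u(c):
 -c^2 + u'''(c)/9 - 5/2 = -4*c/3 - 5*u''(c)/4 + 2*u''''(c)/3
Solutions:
 u(c) = C1 + C2*c + C3*exp(c*(1 - sqrt(271))/12) + C4*exp(c*(1 + sqrt(271))/12) + c^4/15 - 136*c^3/675 + 14989*c^2/10125


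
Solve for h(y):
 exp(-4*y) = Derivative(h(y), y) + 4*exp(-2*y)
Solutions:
 h(y) = C1 + 2*exp(-2*y) - exp(-4*y)/4


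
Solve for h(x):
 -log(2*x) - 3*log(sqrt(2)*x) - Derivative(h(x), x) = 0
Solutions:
 h(x) = C1 - 4*x*log(x) - 5*x*log(2)/2 + 4*x


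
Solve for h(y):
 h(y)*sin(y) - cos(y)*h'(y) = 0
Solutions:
 h(y) = C1/cos(y)


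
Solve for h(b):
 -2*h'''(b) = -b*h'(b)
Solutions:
 h(b) = C1 + Integral(C2*airyai(2^(2/3)*b/2) + C3*airybi(2^(2/3)*b/2), b)


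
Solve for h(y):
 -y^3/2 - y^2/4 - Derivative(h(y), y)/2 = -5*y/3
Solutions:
 h(y) = C1 - y^4/4 - y^3/6 + 5*y^2/3


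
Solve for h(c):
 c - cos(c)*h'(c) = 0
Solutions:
 h(c) = C1 + Integral(c/cos(c), c)


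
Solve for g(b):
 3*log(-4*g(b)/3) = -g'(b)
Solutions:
 Integral(1/(log(-_y) - log(3) + 2*log(2)), (_y, g(b)))/3 = C1 - b


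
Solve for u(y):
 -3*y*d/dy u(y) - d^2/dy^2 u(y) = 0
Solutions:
 u(y) = C1 + C2*erf(sqrt(6)*y/2)


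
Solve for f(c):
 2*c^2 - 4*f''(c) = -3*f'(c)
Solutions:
 f(c) = C1 + C2*exp(3*c/4) - 2*c^3/9 - 8*c^2/9 - 64*c/27


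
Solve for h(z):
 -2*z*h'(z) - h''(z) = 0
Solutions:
 h(z) = C1 + C2*erf(z)


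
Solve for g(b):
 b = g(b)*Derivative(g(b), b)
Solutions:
 g(b) = -sqrt(C1 + b^2)
 g(b) = sqrt(C1 + b^2)


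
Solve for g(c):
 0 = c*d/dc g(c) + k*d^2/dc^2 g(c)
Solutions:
 g(c) = C1 + C2*sqrt(k)*erf(sqrt(2)*c*sqrt(1/k)/2)


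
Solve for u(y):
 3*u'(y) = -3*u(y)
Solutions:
 u(y) = C1*exp(-y)


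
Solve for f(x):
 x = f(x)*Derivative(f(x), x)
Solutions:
 f(x) = -sqrt(C1 + x^2)
 f(x) = sqrt(C1 + x^2)


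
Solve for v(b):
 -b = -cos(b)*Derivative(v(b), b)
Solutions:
 v(b) = C1 + Integral(b/cos(b), b)


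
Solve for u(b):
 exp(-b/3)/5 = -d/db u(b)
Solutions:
 u(b) = C1 + 3*exp(-b/3)/5


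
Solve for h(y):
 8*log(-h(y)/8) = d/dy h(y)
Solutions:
 -Integral(1/(log(-_y) - 3*log(2)), (_y, h(y)))/8 = C1 - y


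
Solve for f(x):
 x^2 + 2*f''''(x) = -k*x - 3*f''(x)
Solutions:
 f(x) = C1 + C2*x + C3*sin(sqrt(6)*x/2) + C4*cos(sqrt(6)*x/2) - k*x^3/18 - x^4/36 + 2*x^2/9


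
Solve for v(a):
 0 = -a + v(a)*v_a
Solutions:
 v(a) = -sqrt(C1 + a^2)
 v(a) = sqrt(C1 + a^2)


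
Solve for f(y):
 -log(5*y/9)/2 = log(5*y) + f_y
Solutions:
 f(y) = C1 - 3*y*log(y)/2 - 3*y*log(5)/2 + y*log(3) + 3*y/2


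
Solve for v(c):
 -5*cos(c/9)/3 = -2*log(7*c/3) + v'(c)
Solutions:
 v(c) = C1 + 2*c*log(c) - 2*c*log(3) - 2*c + 2*c*log(7) - 15*sin(c/9)


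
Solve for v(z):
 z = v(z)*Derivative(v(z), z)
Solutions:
 v(z) = -sqrt(C1 + z^2)
 v(z) = sqrt(C1 + z^2)


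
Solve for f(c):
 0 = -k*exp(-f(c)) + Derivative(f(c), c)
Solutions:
 f(c) = log(C1 + c*k)


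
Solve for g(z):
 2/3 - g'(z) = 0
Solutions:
 g(z) = C1 + 2*z/3


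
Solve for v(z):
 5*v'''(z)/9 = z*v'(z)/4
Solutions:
 v(z) = C1 + Integral(C2*airyai(3^(2/3)*50^(1/3)*z/10) + C3*airybi(3^(2/3)*50^(1/3)*z/10), z)


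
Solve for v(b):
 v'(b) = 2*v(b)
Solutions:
 v(b) = C1*exp(2*b)


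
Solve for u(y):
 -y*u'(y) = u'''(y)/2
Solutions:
 u(y) = C1 + Integral(C2*airyai(-2^(1/3)*y) + C3*airybi(-2^(1/3)*y), y)


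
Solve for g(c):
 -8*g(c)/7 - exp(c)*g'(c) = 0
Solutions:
 g(c) = C1*exp(8*exp(-c)/7)


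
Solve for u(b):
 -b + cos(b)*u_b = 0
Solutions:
 u(b) = C1 + Integral(b/cos(b), b)


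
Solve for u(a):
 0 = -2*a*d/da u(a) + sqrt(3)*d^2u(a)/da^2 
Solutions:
 u(a) = C1 + C2*erfi(3^(3/4)*a/3)


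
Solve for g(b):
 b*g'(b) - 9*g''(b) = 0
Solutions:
 g(b) = C1 + C2*erfi(sqrt(2)*b/6)


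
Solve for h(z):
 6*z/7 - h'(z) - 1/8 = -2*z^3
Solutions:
 h(z) = C1 + z^4/2 + 3*z^2/7 - z/8


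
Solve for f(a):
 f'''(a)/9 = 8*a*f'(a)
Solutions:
 f(a) = C1 + Integral(C2*airyai(2*3^(2/3)*a) + C3*airybi(2*3^(2/3)*a), a)


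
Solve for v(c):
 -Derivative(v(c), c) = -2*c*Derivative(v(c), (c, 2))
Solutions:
 v(c) = C1 + C2*c^(3/2)


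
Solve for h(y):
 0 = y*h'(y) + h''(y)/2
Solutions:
 h(y) = C1 + C2*erf(y)


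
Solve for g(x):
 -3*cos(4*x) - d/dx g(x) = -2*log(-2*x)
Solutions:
 g(x) = C1 + 2*x*log(-x) - 2*x + 2*x*log(2) - 3*sin(4*x)/4


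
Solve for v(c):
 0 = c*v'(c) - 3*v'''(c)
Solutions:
 v(c) = C1 + Integral(C2*airyai(3^(2/3)*c/3) + C3*airybi(3^(2/3)*c/3), c)


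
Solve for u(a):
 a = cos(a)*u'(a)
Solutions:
 u(a) = C1 + Integral(a/cos(a), a)


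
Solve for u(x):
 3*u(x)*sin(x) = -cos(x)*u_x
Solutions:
 u(x) = C1*cos(x)^3


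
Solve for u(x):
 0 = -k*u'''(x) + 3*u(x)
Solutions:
 u(x) = C1*exp(3^(1/3)*x*(1/k)^(1/3)) + C2*exp(x*(-3^(1/3) + 3^(5/6)*I)*(1/k)^(1/3)/2) + C3*exp(-x*(3^(1/3) + 3^(5/6)*I)*(1/k)^(1/3)/2)


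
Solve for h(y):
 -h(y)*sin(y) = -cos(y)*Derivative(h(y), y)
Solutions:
 h(y) = C1/cos(y)


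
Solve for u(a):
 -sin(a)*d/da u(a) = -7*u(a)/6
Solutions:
 u(a) = C1*(cos(a) - 1)^(7/12)/(cos(a) + 1)^(7/12)


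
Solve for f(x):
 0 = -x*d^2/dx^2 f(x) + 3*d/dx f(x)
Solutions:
 f(x) = C1 + C2*x^4


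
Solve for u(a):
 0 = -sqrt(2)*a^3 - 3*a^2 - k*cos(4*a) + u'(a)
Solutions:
 u(a) = C1 + sqrt(2)*a^4/4 + a^3 + k*sin(4*a)/4


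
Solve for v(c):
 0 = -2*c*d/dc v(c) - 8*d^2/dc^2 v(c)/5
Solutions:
 v(c) = C1 + C2*erf(sqrt(10)*c/4)


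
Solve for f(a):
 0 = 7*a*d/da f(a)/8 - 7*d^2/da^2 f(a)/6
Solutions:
 f(a) = C1 + C2*erfi(sqrt(6)*a/4)


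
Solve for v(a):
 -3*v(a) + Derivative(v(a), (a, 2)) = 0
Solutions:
 v(a) = C1*exp(-sqrt(3)*a) + C2*exp(sqrt(3)*a)


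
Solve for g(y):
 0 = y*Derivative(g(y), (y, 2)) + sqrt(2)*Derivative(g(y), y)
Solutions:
 g(y) = C1 + C2*y^(1 - sqrt(2))


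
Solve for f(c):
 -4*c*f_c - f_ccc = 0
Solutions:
 f(c) = C1 + Integral(C2*airyai(-2^(2/3)*c) + C3*airybi(-2^(2/3)*c), c)


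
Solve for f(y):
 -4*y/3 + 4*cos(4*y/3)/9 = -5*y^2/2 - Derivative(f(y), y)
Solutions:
 f(y) = C1 - 5*y^3/6 + 2*y^2/3 - sin(4*y/3)/3


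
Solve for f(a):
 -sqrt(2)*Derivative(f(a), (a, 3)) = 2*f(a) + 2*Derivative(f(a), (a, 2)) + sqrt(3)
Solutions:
 f(a) = C1*exp(a*(-4*sqrt(2) + 4*2^(1/3)/(3*sqrt(210) + 31*sqrt(2))^(1/3) + 2^(2/3)*(3*sqrt(210) + 31*sqrt(2))^(1/3))/12)*sin(2^(1/3)*sqrt(3)*a*(-2^(1/3)*(3*sqrt(210) + 31*sqrt(2))^(1/3) + 4/(3*sqrt(210) + 31*sqrt(2))^(1/3))/12) + C2*exp(a*(-4*sqrt(2) + 4*2^(1/3)/(3*sqrt(210) + 31*sqrt(2))^(1/3) + 2^(2/3)*(3*sqrt(210) + 31*sqrt(2))^(1/3))/12)*cos(2^(1/3)*sqrt(3)*a*(-2^(1/3)*(3*sqrt(210) + 31*sqrt(2))^(1/3) + 4/(3*sqrt(210) + 31*sqrt(2))^(1/3))/12) + C3*exp(-a*(4*2^(1/3)/(3*sqrt(210) + 31*sqrt(2))^(1/3) + 2*sqrt(2) + 2^(2/3)*(3*sqrt(210) + 31*sqrt(2))^(1/3))/6) - sqrt(3)/2


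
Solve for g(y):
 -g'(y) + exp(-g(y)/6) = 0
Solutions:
 g(y) = 6*log(C1 + y/6)


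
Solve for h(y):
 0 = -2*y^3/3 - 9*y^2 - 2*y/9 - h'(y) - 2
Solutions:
 h(y) = C1 - y^4/6 - 3*y^3 - y^2/9 - 2*y


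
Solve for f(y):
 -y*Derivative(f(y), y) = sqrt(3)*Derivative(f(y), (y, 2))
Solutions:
 f(y) = C1 + C2*erf(sqrt(2)*3^(3/4)*y/6)


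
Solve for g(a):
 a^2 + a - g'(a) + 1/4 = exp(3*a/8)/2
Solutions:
 g(a) = C1 + a^3/3 + a^2/2 + a/4 - 4*exp(3*a/8)/3


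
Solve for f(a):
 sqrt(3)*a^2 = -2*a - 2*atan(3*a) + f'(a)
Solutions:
 f(a) = C1 + sqrt(3)*a^3/3 + a^2 + 2*a*atan(3*a) - log(9*a^2 + 1)/3


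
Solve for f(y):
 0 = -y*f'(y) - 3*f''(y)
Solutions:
 f(y) = C1 + C2*erf(sqrt(6)*y/6)


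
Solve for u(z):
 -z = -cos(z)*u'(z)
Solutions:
 u(z) = C1 + Integral(z/cos(z), z)


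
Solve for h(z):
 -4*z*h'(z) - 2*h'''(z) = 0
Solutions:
 h(z) = C1 + Integral(C2*airyai(-2^(1/3)*z) + C3*airybi(-2^(1/3)*z), z)


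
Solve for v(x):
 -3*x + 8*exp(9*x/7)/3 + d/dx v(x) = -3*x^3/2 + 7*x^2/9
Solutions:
 v(x) = C1 - 3*x^4/8 + 7*x^3/27 + 3*x^2/2 - 56*exp(9*x/7)/27


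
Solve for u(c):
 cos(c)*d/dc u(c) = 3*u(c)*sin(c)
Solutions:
 u(c) = C1/cos(c)^3


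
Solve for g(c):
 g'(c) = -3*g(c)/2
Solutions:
 g(c) = C1*exp(-3*c/2)


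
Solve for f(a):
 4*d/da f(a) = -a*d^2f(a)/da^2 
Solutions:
 f(a) = C1 + C2/a^3


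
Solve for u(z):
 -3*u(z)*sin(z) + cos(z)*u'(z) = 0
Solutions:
 u(z) = C1/cos(z)^3


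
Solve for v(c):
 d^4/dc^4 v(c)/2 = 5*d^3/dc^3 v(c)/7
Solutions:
 v(c) = C1 + C2*c + C3*c^2 + C4*exp(10*c/7)


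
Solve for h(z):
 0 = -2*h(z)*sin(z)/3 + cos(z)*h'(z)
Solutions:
 h(z) = C1/cos(z)^(2/3)


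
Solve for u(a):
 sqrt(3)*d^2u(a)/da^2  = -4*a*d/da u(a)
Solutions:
 u(a) = C1 + C2*erf(sqrt(2)*3^(3/4)*a/3)


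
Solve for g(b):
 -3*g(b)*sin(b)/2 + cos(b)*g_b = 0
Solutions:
 g(b) = C1/cos(b)^(3/2)


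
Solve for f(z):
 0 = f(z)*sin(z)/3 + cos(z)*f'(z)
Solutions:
 f(z) = C1*cos(z)^(1/3)


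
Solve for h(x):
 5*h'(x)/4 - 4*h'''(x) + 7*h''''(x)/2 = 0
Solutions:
 h(x) = C1 + C2*exp(x*(128*2^(2/3)/(21*sqrt(37785) + 4567)^(1/3) + 2^(1/3)*(21*sqrt(37785) + 4567)^(1/3) + 32)/84)*sin(2^(1/3)*sqrt(3)*x*(-(21*sqrt(37785) + 4567)^(1/3) + 128*2^(1/3)/(21*sqrt(37785) + 4567)^(1/3))/84) + C3*exp(x*(128*2^(2/3)/(21*sqrt(37785) + 4567)^(1/3) + 2^(1/3)*(21*sqrt(37785) + 4567)^(1/3) + 32)/84)*cos(2^(1/3)*sqrt(3)*x*(-(21*sqrt(37785) + 4567)^(1/3) + 128*2^(1/3)/(21*sqrt(37785) + 4567)^(1/3))/84) + C4*exp(x*(-2^(1/3)*(21*sqrt(37785) + 4567)^(1/3) - 128*2^(2/3)/(21*sqrt(37785) + 4567)^(1/3) + 16)/42)


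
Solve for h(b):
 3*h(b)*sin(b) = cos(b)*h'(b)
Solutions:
 h(b) = C1/cos(b)^3


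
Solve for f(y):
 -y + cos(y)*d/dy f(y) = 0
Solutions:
 f(y) = C1 + Integral(y/cos(y), y)


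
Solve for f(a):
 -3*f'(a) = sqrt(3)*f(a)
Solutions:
 f(a) = C1*exp(-sqrt(3)*a/3)


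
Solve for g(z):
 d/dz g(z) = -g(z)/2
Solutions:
 g(z) = C1*exp(-z/2)


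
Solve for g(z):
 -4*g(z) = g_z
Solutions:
 g(z) = C1*exp(-4*z)


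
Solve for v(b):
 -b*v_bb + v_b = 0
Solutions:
 v(b) = C1 + C2*b^2


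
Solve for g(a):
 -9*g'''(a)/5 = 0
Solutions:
 g(a) = C1 + C2*a + C3*a^2


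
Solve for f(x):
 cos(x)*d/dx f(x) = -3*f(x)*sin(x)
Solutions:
 f(x) = C1*cos(x)^3


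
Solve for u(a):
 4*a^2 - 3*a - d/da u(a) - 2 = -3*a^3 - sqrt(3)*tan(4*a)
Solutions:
 u(a) = C1 + 3*a^4/4 + 4*a^3/3 - 3*a^2/2 - 2*a - sqrt(3)*log(cos(4*a))/4


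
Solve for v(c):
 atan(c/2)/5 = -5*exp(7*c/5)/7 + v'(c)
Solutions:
 v(c) = C1 + c*atan(c/2)/5 + 25*exp(7*c/5)/49 - log(c^2 + 4)/5


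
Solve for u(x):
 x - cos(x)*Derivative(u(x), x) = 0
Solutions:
 u(x) = C1 + Integral(x/cos(x), x)


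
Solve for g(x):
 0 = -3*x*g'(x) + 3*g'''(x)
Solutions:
 g(x) = C1 + Integral(C2*airyai(x) + C3*airybi(x), x)


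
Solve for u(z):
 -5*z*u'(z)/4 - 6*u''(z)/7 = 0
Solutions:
 u(z) = C1 + C2*erf(sqrt(105)*z/12)


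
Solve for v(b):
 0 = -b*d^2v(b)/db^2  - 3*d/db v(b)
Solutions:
 v(b) = C1 + C2/b^2


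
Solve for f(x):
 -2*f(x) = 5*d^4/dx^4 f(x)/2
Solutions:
 f(x) = (C1*sin(5^(3/4)*x/5) + C2*cos(5^(3/4)*x/5))*exp(-5^(3/4)*x/5) + (C3*sin(5^(3/4)*x/5) + C4*cos(5^(3/4)*x/5))*exp(5^(3/4)*x/5)


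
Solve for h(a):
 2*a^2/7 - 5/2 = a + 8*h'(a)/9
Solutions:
 h(a) = C1 + 3*a^3/28 - 9*a^2/16 - 45*a/16


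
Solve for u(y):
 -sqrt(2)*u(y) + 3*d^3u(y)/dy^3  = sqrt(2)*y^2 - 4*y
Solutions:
 u(y) = C3*exp(2^(1/6)*3^(2/3)*y/3) - y^2 + 2*sqrt(2)*y + (C1*sin(6^(1/6)*y/2) + C2*cos(6^(1/6)*y/2))*exp(-2^(1/6)*3^(2/3)*y/6)


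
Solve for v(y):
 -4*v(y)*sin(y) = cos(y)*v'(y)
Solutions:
 v(y) = C1*cos(y)^4


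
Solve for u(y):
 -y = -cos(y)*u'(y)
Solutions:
 u(y) = C1 + Integral(y/cos(y), y)


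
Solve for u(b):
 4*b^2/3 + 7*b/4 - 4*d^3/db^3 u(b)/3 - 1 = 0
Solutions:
 u(b) = C1 + C2*b + C3*b^2 + b^5/60 + 7*b^4/128 - b^3/8


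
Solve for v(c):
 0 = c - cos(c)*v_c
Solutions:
 v(c) = C1 + Integral(c/cos(c), c)


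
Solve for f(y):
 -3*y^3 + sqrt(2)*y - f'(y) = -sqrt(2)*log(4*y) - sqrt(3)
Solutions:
 f(y) = C1 - 3*y^4/4 + sqrt(2)*y^2/2 + sqrt(2)*y*log(y) - sqrt(2)*y + sqrt(3)*y + 2*sqrt(2)*y*log(2)


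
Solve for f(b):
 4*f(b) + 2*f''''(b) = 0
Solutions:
 f(b) = (C1*sin(2^(3/4)*b/2) + C2*cos(2^(3/4)*b/2))*exp(-2^(3/4)*b/2) + (C3*sin(2^(3/4)*b/2) + C4*cos(2^(3/4)*b/2))*exp(2^(3/4)*b/2)


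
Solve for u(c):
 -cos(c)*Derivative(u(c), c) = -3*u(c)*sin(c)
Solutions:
 u(c) = C1/cos(c)^3


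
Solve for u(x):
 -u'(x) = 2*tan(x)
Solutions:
 u(x) = C1 + 2*log(cos(x))


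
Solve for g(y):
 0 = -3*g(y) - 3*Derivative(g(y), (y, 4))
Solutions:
 g(y) = (C1*sin(sqrt(2)*y/2) + C2*cos(sqrt(2)*y/2))*exp(-sqrt(2)*y/2) + (C3*sin(sqrt(2)*y/2) + C4*cos(sqrt(2)*y/2))*exp(sqrt(2)*y/2)


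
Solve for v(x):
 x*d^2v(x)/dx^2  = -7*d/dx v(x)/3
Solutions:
 v(x) = C1 + C2/x^(4/3)


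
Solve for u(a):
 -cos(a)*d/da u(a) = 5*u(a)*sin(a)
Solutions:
 u(a) = C1*cos(a)^5


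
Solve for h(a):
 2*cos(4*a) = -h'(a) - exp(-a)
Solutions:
 h(a) = C1 - sin(4*a)/2 + exp(-a)


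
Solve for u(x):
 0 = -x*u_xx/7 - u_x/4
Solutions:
 u(x) = C1 + C2/x^(3/4)


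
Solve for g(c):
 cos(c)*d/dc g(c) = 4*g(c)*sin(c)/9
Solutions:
 g(c) = C1/cos(c)^(4/9)


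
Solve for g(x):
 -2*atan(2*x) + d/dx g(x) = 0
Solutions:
 g(x) = C1 + 2*x*atan(2*x) - log(4*x^2 + 1)/2


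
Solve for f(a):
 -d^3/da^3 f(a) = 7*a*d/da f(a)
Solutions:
 f(a) = C1 + Integral(C2*airyai(-7^(1/3)*a) + C3*airybi(-7^(1/3)*a), a)
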